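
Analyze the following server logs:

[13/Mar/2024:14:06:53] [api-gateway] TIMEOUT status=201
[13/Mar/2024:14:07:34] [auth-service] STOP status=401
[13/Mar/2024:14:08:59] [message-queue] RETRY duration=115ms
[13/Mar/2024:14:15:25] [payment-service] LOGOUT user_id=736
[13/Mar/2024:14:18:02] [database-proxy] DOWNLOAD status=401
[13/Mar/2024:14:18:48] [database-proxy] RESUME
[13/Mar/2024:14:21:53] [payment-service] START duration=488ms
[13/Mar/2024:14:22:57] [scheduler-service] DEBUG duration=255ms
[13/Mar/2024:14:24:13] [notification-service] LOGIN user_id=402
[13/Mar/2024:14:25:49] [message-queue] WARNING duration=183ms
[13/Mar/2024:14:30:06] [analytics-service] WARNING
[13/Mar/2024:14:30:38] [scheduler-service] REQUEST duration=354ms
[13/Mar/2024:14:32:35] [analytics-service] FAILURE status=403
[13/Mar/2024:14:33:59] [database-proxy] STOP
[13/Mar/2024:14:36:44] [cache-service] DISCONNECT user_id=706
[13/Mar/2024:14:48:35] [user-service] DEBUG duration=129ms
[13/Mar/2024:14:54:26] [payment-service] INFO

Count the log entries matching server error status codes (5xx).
0

To find matching entries:

1. Pattern to match: server error status codes (5xx)
2. Scan each log entry for the pattern
3. Count matches: 0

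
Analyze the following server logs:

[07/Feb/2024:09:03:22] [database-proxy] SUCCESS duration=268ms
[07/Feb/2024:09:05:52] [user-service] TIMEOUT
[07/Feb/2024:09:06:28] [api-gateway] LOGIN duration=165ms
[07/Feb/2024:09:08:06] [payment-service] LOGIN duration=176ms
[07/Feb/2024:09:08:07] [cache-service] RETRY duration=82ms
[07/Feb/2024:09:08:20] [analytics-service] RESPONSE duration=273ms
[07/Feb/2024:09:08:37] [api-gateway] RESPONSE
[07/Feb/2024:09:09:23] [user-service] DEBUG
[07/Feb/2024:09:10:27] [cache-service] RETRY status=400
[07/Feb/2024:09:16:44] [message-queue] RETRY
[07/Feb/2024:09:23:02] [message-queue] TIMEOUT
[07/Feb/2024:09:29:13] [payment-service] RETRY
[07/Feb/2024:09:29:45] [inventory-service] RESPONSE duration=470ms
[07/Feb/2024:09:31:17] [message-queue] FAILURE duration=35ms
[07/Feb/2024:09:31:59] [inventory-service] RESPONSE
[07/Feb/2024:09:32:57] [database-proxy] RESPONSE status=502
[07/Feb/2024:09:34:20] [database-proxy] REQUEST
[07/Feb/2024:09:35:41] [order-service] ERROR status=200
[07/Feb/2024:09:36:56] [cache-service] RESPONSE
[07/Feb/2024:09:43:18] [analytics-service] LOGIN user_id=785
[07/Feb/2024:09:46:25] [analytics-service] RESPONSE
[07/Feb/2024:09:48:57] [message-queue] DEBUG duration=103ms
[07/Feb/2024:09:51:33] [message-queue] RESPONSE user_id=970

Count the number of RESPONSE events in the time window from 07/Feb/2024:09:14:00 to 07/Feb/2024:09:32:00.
2

To count events in the time window:

1. Window boundaries: 07/Feb/2024:09:14:00 to 07/Feb/2024:09:32:00
2. Filter for RESPONSE events within this window
3. Count matching events: 2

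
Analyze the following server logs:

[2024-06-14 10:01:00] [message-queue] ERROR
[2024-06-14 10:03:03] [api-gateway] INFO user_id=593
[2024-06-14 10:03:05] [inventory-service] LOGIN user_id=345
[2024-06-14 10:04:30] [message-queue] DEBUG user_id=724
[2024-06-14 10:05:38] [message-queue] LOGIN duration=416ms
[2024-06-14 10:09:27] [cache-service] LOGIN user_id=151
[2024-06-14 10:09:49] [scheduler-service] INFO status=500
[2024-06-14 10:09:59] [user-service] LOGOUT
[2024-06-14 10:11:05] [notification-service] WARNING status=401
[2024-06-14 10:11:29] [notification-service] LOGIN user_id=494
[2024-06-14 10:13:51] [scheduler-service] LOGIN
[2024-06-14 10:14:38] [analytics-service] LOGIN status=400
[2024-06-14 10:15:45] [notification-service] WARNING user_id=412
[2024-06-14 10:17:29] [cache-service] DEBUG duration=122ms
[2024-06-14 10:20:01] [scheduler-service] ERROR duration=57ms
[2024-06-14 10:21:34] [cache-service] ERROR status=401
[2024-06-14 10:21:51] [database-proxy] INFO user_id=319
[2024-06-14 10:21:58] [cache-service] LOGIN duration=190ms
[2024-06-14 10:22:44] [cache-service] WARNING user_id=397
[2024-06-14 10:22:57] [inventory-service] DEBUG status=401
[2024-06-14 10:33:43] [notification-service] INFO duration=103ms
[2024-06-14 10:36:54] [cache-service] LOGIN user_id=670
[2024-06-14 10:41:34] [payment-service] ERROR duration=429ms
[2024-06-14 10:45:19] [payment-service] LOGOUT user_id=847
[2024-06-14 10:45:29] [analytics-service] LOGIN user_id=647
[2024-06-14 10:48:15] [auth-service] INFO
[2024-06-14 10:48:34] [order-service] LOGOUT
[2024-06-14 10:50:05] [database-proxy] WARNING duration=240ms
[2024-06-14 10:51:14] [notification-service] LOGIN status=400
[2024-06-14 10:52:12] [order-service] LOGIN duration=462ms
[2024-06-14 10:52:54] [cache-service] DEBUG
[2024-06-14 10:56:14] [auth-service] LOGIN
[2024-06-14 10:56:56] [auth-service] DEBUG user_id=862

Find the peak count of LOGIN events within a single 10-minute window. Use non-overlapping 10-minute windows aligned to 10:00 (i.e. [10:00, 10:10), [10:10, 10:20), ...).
3

To find the burst window:

1. Divide the log period into non-overlapping 10-minute windows starting at 10:00
2. Count LOGIN events in each window
3. Find the window with maximum count
4. Maximum events in a window: 3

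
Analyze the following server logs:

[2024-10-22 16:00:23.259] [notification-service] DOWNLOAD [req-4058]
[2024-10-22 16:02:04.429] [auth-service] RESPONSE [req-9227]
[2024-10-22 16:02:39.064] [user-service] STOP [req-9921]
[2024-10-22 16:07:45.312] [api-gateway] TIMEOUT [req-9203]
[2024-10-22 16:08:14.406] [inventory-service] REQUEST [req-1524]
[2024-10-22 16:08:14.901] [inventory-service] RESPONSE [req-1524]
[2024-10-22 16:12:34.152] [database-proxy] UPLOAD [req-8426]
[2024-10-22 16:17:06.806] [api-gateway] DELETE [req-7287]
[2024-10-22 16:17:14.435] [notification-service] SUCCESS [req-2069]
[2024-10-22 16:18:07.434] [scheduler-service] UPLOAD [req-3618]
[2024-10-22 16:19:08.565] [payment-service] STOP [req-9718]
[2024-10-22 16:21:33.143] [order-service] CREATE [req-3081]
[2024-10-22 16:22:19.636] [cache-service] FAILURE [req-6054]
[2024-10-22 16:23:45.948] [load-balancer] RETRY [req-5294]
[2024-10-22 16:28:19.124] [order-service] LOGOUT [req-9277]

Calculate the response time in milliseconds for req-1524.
495

To calculate latency:

1. Find REQUEST with id req-1524: 2024-10-22 16:08:14.406
2. Find RESPONSE with id req-1524: 2024-10-22 16:08:14.901
3. Latency: 2024-10-22 16:08:14.901 - 2024-10-22 16:08:14.406 = 495ms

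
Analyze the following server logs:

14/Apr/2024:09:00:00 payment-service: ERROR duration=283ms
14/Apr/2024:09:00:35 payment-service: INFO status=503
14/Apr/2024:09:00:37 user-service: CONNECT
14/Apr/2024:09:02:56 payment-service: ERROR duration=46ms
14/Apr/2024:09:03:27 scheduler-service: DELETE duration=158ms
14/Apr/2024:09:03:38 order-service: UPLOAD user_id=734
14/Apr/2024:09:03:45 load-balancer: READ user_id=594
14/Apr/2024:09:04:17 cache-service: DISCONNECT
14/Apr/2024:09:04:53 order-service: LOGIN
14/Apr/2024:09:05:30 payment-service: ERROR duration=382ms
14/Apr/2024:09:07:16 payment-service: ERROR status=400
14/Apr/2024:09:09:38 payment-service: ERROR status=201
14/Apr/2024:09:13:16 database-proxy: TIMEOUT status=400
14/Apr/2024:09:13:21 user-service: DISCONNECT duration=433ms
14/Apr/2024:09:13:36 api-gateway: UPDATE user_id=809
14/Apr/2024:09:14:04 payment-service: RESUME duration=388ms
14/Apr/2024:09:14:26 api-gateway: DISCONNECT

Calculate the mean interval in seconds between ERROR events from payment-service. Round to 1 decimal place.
144.5

To calculate average interval:

1. Find all ERROR events for payment-service in order
2. Calculate time gaps between consecutive events
3. Compute mean of gaps: 578 / 4 = 144.5 seconds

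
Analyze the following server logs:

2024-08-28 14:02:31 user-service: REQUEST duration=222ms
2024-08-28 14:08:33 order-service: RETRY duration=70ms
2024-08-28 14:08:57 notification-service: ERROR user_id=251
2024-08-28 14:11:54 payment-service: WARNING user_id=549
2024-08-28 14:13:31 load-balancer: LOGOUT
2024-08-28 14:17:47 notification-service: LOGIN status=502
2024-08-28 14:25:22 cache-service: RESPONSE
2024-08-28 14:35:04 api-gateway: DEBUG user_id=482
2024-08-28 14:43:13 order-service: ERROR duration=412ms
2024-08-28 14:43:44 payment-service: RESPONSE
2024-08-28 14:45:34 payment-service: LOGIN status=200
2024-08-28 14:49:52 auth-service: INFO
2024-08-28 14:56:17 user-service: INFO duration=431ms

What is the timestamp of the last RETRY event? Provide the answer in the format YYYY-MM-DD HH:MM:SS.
2024-08-28 14:08:33

To find the last event:

1. Filter for all RETRY events
2. Sort by timestamp
3. Select the last one
4. Timestamp: 2024-08-28 14:08:33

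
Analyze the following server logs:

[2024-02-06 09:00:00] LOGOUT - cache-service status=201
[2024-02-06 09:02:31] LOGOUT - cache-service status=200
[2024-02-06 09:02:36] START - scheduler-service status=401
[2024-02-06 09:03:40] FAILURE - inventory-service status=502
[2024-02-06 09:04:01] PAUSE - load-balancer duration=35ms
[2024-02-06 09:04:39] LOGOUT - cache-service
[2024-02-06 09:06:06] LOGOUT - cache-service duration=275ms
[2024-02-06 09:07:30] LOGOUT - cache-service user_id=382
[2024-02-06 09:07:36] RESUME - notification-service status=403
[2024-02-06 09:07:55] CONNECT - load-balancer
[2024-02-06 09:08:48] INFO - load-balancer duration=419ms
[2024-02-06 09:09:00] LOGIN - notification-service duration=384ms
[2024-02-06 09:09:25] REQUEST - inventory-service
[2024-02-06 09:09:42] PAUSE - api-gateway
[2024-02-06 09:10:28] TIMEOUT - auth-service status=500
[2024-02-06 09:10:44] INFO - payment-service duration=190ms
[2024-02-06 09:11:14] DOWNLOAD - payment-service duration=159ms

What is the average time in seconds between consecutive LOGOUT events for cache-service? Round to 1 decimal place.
112.5

To calculate average interval:

1. Find all LOGOUT events for cache-service in order
2. Calculate time gaps between consecutive events
3. Compute mean of gaps: 450 / 4 = 112.5 seconds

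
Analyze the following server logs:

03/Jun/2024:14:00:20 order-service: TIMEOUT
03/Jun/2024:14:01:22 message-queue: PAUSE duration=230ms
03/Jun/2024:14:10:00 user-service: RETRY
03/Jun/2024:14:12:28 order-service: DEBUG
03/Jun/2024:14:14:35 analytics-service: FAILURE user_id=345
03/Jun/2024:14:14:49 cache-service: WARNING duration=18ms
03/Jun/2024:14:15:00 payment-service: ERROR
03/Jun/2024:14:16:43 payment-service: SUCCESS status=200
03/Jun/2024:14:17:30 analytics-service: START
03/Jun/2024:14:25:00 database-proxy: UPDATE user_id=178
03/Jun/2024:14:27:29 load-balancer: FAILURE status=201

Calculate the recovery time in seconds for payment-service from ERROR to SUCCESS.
103

To calculate recovery time:

1. Find ERROR event for payment-service: 03/Jun/2024:14:15:00
2. Find next SUCCESS event for payment-service: 03/Jun/2024:14:16:43
3. Recovery time: 03/Jun/2024:14:16:43 - 03/Jun/2024:14:15:00 = 103 seconds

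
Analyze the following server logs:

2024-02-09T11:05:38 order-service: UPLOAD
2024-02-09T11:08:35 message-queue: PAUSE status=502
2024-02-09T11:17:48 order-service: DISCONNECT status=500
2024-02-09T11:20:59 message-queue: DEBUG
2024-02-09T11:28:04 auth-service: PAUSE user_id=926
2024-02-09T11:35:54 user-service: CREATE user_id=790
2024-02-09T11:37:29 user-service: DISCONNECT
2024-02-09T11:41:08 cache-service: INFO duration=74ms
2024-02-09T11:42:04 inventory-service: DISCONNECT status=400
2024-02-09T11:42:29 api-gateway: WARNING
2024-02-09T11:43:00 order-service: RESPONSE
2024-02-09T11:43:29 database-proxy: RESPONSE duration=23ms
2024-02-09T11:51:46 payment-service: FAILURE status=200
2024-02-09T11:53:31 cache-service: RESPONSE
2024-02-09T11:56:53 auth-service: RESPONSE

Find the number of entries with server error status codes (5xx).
2

To find matching entries:

1. Pattern to match: server error status codes (5xx)
2. Scan each log entry for the pattern
3. Count matches: 2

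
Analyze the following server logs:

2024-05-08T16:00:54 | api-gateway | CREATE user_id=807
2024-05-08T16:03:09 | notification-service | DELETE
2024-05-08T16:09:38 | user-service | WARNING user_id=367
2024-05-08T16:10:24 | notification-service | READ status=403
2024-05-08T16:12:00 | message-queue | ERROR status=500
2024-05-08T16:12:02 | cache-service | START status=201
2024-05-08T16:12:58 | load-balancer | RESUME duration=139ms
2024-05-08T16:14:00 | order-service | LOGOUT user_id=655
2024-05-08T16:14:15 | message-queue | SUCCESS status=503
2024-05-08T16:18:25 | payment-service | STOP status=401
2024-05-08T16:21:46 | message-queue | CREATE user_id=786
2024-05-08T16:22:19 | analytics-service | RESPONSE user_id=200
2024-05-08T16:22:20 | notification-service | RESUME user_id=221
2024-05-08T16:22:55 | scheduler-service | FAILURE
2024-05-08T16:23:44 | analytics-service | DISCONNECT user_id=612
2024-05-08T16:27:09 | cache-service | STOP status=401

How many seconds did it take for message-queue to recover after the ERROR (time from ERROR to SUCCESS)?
135

To calculate recovery time:

1. Find ERROR event for message-queue: 2024-05-08T16:12:00
2. Find next SUCCESS event for message-queue: 2024-05-08T16:14:15
3. Recovery time: 2024-05-08T16:14:15 - 2024-05-08T16:12:00 = 135 seconds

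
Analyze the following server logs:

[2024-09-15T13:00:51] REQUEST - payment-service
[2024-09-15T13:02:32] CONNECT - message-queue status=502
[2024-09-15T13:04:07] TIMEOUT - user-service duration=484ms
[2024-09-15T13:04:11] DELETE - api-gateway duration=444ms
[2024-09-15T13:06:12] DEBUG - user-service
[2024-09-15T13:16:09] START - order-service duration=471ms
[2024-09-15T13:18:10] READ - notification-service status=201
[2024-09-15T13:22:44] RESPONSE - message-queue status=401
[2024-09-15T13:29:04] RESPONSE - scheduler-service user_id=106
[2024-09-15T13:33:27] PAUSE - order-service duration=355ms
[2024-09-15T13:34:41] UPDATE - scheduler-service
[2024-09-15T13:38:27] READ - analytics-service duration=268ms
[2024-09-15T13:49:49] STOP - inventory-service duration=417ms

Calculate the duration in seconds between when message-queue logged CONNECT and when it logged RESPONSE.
1212

To find the time between events:

1. Locate the first CONNECT event for message-queue: 2024-09-15T13:02:32
2. Locate the first RESPONSE event for message-queue: 2024-09-15T13:22:44
3. Calculate the difference: 2024-09-15T13:22:44 - 2024-09-15T13:02:32 = 1212 seconds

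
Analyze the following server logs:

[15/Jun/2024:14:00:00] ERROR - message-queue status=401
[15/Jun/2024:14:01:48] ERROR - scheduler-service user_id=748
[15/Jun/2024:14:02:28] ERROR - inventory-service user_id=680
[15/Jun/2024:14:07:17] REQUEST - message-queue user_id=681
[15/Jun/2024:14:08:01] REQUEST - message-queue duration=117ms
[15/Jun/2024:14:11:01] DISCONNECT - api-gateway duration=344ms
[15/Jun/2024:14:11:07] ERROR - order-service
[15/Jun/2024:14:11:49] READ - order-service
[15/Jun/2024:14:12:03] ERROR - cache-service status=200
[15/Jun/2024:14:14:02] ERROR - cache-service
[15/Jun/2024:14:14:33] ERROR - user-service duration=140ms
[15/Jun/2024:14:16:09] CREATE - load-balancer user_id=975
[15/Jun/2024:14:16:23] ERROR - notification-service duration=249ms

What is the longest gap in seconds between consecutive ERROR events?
519

To find the longest gap:

1. Extract all ERROR events in chronological order
2. Calculate time differences between consecutive events
3. Find the maximum difference
4. Longest gap: 519 seconds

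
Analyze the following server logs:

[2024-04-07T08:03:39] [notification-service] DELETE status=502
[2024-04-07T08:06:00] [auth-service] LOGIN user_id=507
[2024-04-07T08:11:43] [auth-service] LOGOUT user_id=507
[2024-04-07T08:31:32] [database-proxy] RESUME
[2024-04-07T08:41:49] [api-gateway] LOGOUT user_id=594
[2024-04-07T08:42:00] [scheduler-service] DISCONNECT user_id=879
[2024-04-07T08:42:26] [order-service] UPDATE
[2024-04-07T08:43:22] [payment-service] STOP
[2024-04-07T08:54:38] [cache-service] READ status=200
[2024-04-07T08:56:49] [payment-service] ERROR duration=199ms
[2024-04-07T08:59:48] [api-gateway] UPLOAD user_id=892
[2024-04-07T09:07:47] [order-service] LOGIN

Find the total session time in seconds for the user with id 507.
343

To calculate session duration:

1. Find LOGIN event for user_id=507: 2024-04-07T08:06:00
2. Find LOGOUT event for user_id=507: 2024-04-07T08:11:43
3. Session duration: 2024-04-07T08:11:43 - 2024-04-07T08:06:00 = 343 seconds (5 minutes)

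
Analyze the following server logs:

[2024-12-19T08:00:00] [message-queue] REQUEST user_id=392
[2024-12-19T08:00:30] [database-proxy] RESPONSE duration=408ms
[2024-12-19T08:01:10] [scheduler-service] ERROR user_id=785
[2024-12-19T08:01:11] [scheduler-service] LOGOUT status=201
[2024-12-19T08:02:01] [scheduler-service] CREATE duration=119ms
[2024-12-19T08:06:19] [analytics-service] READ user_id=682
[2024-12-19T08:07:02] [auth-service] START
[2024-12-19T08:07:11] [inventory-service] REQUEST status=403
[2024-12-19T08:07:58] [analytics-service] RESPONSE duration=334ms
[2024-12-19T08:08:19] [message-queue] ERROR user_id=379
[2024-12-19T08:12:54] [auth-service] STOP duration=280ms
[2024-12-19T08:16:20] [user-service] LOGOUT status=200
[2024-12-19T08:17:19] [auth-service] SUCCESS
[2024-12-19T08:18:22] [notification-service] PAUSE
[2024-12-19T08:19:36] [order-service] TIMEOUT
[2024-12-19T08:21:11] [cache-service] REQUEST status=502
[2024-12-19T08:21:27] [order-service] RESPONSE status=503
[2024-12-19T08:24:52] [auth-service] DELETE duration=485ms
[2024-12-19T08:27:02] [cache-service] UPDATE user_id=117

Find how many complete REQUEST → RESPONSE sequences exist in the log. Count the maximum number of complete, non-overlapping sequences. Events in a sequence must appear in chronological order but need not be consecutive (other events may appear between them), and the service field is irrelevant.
3

To count sequences:

1. Look for pattern: REQUEST → RESPONSE
2. Greedily scan the log in chronological order, matching each sequence element in turn (ignoring service)
3. Each time the full pattern completes, increment the count and restart matching from the next event
4. Complete non-overlapping sequences found: 3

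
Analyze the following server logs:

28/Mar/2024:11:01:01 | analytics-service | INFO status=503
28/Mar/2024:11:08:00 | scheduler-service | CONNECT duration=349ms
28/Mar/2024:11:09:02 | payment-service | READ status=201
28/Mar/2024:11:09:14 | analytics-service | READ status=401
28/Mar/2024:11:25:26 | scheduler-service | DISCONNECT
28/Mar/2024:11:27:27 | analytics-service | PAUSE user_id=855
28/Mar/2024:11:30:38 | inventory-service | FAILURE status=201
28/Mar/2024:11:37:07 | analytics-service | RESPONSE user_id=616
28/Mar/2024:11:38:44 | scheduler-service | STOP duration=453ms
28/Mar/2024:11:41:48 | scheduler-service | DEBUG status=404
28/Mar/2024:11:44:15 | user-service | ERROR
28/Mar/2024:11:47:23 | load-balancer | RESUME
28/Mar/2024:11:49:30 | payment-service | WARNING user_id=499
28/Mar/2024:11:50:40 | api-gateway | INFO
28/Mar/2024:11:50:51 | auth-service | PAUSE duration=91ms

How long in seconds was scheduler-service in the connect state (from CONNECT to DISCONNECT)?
1046

To calculate state duration:

1. Find CONNECT event for scheduler-service: 28/Mar/2024:11:08:00
2. Find DISCONNECT event for scheduler-service: 28/Mar/2024:11:25:26
3. Calculate duration: 28/Mar/2024:11:25:26 - 28/Mar/2024:11:08:00 = 1046 seconds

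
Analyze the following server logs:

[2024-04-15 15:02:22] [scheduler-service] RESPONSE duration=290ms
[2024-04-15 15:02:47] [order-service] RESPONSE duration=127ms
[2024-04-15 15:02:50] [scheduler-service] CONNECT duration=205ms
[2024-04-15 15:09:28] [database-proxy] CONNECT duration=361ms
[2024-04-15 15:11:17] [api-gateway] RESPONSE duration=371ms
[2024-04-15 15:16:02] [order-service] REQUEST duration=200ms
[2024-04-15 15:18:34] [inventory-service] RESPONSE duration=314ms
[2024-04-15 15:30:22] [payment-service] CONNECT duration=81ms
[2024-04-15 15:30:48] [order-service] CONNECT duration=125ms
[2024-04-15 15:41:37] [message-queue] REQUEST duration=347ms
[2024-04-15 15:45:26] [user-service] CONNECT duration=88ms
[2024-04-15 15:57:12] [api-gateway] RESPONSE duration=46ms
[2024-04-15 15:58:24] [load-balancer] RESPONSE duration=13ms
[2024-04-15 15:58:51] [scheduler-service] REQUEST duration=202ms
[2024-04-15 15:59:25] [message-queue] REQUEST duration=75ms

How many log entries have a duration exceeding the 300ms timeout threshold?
4

To count timeouts:

1. Threshold: 300ms
2. Extract duration from each log entry
3. Count entries where duration > 300
4. Timeout count: 4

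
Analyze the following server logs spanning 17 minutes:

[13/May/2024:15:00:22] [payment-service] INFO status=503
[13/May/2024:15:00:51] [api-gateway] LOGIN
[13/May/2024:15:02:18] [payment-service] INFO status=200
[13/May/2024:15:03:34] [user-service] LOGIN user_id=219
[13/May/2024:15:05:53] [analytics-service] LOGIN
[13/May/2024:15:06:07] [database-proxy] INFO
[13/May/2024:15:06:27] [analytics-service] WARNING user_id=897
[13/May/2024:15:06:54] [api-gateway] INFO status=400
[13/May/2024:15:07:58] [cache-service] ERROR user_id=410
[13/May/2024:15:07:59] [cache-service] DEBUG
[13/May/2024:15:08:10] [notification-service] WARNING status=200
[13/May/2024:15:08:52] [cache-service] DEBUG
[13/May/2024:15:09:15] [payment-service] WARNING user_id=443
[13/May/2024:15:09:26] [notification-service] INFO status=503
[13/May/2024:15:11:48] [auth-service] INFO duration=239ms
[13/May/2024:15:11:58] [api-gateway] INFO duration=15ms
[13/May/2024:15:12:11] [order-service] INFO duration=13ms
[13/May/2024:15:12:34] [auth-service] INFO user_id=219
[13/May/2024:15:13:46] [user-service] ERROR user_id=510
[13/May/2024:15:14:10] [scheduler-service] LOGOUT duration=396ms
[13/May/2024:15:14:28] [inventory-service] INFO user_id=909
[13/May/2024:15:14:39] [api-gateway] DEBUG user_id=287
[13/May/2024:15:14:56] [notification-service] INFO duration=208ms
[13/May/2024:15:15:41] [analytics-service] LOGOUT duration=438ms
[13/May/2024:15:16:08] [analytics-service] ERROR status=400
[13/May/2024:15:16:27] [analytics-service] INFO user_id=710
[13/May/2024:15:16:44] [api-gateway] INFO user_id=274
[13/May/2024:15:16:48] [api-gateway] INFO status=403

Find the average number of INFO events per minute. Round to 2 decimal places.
0.82

To calculate the rate:

1. Count total INFO events: 14
2. Total time period: 17 minutes
3. Rate = 14 / 17 = 0.82 events per minute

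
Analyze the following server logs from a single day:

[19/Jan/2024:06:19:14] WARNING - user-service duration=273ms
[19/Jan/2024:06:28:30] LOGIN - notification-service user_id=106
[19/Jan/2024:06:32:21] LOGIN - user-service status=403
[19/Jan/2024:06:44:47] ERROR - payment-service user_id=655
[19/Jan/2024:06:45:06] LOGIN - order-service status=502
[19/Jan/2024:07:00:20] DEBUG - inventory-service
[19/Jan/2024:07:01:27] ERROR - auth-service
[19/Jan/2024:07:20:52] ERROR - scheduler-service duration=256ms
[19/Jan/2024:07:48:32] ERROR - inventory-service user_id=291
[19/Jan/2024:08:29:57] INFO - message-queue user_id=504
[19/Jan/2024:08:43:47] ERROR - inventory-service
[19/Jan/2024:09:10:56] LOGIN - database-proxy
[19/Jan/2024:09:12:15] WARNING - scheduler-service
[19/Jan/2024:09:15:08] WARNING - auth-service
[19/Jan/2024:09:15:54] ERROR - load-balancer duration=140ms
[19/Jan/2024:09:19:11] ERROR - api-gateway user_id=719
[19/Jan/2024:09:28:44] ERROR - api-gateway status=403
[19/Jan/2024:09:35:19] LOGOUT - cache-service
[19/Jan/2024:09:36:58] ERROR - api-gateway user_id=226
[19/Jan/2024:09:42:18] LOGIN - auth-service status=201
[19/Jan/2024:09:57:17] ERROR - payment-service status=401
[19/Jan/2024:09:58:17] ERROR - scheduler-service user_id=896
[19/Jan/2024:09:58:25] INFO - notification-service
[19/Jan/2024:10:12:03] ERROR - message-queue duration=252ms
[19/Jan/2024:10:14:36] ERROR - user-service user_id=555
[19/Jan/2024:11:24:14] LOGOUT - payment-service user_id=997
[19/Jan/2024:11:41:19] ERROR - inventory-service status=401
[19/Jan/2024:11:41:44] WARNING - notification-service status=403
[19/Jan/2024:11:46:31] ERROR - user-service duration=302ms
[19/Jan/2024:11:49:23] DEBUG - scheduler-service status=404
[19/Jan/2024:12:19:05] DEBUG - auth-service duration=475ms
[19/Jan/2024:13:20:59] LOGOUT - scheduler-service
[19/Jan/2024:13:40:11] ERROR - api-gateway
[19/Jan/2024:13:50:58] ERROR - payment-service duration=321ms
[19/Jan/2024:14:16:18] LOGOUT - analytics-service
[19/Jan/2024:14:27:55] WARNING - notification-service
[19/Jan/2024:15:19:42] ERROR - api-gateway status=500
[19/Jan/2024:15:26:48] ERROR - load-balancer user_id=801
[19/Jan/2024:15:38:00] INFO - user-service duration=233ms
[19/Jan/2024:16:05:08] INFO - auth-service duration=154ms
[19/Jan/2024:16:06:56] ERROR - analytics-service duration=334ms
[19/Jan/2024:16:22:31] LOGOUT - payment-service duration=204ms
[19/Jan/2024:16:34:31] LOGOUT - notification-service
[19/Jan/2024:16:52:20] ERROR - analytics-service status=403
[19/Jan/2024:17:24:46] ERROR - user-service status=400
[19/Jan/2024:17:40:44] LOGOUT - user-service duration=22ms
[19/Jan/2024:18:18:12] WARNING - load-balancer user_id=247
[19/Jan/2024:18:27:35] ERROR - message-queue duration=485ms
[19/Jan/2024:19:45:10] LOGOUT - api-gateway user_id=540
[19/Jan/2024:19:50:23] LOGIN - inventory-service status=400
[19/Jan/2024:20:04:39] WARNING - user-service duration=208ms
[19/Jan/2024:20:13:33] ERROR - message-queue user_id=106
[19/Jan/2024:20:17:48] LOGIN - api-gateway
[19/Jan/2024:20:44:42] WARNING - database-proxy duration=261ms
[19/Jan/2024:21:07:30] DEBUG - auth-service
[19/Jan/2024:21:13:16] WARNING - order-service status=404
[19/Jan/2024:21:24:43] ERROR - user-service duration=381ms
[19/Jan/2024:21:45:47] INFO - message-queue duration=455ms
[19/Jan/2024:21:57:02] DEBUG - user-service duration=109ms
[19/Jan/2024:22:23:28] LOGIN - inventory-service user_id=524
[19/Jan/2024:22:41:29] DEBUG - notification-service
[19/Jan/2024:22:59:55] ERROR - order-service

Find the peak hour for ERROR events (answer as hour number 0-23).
9

To find the peak hour:

1. Group all ERROR events by hour
2. Count events in each hour
3. Find hour with maximum count
4. Peak hour: 9 (with 6 events)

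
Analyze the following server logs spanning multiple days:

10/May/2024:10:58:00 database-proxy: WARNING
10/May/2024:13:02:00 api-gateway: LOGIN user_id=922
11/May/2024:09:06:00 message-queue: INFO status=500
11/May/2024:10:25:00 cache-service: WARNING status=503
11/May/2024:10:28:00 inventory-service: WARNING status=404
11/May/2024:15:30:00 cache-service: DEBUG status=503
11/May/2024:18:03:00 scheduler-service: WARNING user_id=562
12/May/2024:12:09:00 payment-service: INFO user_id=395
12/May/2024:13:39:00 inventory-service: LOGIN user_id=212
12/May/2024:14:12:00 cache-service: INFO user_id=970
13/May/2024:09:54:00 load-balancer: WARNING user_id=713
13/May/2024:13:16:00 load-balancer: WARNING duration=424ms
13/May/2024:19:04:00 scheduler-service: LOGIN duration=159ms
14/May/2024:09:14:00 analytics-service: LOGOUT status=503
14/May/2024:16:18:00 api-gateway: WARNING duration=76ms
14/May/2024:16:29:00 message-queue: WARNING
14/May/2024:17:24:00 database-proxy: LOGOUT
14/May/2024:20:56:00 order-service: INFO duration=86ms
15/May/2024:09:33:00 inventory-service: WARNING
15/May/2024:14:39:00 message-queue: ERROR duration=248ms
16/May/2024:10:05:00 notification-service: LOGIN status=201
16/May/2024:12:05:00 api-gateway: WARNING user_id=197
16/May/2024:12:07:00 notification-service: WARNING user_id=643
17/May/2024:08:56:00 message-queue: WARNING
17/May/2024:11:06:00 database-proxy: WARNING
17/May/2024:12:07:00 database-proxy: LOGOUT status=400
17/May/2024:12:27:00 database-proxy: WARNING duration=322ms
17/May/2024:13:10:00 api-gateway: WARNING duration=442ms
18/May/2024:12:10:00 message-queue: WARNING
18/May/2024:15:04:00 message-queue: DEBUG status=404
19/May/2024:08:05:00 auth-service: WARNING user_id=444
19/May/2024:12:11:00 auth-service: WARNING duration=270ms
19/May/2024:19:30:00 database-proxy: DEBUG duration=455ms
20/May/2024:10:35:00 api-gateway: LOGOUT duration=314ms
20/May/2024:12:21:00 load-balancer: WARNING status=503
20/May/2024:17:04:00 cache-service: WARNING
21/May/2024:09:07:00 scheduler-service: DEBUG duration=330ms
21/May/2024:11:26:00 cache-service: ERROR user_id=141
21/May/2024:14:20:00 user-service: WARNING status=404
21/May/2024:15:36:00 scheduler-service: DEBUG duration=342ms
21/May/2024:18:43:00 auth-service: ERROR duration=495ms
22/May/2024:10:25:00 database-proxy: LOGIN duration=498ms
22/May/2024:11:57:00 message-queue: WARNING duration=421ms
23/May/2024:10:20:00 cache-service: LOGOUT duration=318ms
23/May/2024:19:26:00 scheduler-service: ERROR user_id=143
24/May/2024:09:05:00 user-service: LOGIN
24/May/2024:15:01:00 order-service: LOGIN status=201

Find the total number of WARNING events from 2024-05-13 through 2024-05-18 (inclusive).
12

To filter by date range:

1. Date range: 2024-05-13 through 2024-05-18, both dates inclusive
2. Filter for WARNING events whose date falls in this range
3. Count matching events: 12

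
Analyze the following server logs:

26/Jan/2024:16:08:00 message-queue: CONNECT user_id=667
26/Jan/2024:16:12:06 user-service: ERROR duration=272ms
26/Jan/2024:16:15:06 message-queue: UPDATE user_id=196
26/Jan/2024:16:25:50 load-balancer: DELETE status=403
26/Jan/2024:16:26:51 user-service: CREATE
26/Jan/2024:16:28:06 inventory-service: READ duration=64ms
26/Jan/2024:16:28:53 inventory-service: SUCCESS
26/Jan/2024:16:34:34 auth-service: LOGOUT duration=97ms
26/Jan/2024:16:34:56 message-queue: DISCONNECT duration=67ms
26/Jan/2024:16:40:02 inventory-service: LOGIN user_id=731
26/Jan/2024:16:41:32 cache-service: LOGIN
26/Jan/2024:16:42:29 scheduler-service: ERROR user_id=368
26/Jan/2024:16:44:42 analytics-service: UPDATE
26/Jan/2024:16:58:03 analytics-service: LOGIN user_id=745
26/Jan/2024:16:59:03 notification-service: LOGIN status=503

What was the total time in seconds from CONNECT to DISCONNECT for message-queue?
1616

To calculate state duration:

1. Find CONNECT event for message-queue: 26/Jan/2024:16:08:00
2. Find DISCONNECT event for message-queue: 26/Jan/2024:16:34:56
3. Calculate duration: 26/Jan/2024:16:34:56 - 26/Jan/2024:16:08:00 = 1616 seconds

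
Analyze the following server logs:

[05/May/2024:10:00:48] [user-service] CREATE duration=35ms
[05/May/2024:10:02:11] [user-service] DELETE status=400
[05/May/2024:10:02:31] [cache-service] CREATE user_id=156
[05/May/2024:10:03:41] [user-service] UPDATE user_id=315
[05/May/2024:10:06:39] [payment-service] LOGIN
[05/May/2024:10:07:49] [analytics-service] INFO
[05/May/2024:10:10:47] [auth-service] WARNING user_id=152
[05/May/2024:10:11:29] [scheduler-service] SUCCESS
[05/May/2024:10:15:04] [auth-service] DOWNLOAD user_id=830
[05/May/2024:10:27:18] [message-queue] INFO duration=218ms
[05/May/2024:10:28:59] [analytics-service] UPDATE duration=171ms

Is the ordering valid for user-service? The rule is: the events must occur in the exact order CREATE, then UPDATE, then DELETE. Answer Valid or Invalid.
Invalid

To validate ordering:

1. Required order: CREATE → UPDATE → DELETE
2. Rule: the events must occur in the exact order CREATE, then UPDATE, then DELETE
3. Check actual order of events for user-service
4. Result: Invalid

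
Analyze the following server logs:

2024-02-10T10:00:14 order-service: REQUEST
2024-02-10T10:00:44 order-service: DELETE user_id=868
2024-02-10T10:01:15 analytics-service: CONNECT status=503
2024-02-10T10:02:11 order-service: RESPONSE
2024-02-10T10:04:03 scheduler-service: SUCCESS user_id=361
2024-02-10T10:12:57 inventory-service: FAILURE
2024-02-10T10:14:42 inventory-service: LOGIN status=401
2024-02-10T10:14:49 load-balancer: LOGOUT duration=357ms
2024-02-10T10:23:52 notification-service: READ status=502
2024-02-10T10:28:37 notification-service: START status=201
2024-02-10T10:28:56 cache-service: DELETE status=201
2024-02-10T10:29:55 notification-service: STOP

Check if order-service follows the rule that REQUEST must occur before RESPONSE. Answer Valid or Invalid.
Valid

To validate ordering:

1. Required order: REQUEST → RESPONSE
2. Rule: REQUEST must occur before RESPONSE
3. Check actual order of events for order-service
4. Result: Valid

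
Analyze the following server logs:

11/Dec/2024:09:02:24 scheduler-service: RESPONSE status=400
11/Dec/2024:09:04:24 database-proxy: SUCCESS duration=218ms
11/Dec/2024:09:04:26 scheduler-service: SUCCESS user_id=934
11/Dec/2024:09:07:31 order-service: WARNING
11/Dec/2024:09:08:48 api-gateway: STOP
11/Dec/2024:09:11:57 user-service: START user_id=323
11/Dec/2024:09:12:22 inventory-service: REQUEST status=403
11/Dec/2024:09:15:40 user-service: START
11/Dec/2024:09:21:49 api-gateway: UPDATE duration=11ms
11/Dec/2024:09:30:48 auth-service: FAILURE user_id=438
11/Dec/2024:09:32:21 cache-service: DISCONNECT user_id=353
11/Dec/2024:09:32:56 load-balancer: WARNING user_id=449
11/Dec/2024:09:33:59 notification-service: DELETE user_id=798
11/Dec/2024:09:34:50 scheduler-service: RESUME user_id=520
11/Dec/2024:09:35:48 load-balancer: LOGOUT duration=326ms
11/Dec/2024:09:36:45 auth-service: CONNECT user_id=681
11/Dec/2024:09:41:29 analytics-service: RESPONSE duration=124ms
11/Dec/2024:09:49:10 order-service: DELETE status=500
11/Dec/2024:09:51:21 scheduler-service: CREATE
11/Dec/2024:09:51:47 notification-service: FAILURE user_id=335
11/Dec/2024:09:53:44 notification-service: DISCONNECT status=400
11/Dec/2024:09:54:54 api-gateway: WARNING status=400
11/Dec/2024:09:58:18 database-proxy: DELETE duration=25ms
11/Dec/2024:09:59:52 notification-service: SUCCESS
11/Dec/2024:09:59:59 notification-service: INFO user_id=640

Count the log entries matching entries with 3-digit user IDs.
10

To find matching entries:

1. Pattern to match: entries with 3-digit user IDs
2. Scan each log entry for the pattern
3. Count matches: 10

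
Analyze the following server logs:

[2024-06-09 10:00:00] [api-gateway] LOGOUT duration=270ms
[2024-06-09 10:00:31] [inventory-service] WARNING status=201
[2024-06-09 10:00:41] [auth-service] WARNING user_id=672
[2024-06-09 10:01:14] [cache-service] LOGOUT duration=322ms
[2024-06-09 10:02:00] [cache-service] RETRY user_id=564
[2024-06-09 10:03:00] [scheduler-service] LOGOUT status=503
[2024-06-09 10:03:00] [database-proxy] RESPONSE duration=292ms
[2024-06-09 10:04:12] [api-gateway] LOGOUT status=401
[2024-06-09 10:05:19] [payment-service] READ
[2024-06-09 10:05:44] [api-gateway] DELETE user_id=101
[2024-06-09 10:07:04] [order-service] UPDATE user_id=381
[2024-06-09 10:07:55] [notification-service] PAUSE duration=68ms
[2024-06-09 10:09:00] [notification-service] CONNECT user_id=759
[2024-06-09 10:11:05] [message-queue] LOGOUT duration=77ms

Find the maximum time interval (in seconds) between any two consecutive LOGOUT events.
413

To find the longest gap:

1. Extract all LOGOUT events in chronological order
2. Calculate time differences between consecutive events
3. Find the maximum difference
4. Longest gap: 413 seconds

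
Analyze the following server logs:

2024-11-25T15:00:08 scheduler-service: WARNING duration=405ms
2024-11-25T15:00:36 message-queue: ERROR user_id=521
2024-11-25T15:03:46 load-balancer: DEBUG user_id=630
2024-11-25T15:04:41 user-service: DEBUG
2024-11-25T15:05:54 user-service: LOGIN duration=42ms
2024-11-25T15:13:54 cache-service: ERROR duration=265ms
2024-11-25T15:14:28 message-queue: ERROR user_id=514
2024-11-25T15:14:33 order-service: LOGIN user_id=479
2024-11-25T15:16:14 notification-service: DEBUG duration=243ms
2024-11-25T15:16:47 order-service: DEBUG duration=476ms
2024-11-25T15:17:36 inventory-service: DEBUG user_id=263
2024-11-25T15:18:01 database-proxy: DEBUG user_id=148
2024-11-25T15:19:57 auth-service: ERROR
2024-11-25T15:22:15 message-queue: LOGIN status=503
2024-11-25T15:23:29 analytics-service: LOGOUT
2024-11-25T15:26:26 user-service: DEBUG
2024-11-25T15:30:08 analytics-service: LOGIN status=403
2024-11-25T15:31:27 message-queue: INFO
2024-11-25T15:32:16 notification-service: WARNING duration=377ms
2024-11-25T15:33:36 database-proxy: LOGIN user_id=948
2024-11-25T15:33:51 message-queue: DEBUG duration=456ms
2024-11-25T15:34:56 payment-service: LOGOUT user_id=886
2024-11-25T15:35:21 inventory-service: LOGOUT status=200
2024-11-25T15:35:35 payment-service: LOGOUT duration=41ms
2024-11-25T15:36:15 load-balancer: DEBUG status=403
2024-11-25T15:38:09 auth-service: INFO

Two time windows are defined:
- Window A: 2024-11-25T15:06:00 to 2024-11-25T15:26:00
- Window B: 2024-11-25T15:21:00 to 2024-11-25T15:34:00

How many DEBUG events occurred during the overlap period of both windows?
0

To find overlap events:

1. Window A: 2024-11-25T15:06:00 to 2024-11-25T15:26:00
2. Window B: 2024-11-25T15:21:00 to 2024-11-25T15:34:00
3. Overlap period: 2024-11-25T15:21:00 to 2024-11-25T15:26:00
4. Count DEBUG events in overlap: 0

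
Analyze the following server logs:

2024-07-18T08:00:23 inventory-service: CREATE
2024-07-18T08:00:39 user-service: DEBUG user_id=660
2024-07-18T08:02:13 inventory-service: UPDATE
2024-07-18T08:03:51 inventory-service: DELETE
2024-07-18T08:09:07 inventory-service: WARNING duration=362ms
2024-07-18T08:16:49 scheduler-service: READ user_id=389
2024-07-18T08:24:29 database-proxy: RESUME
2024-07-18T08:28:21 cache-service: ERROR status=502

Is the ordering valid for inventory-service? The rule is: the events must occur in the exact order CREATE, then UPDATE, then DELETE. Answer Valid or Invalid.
Valid

To validate ordering:

1. Required order: CREATE → UPDATE → DELETE
2. Rule: the events must occur in the exact order CREATE, then UPDATE, then DELETE
3. Check actual order of events for inventory-service
4. Result: Valid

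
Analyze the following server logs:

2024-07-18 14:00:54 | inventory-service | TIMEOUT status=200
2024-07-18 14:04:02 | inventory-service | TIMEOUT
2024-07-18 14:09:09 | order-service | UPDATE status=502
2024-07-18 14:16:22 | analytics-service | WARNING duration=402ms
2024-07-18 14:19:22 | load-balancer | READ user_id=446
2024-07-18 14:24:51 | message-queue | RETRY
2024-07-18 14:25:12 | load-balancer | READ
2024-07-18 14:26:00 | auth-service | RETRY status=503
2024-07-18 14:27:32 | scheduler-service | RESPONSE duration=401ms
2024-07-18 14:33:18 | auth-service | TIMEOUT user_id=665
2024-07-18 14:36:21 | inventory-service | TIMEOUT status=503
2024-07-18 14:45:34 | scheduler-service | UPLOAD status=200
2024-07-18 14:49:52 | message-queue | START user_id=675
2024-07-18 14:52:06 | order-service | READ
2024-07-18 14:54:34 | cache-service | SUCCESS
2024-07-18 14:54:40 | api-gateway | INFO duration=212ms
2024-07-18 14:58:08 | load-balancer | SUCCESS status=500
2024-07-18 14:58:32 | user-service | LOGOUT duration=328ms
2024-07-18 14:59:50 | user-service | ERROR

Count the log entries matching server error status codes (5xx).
4

To find matching entries:

1. Pattern to match: server error status codes (5xx)
2. Scan each log entry for the pattern
3. Count matches: 4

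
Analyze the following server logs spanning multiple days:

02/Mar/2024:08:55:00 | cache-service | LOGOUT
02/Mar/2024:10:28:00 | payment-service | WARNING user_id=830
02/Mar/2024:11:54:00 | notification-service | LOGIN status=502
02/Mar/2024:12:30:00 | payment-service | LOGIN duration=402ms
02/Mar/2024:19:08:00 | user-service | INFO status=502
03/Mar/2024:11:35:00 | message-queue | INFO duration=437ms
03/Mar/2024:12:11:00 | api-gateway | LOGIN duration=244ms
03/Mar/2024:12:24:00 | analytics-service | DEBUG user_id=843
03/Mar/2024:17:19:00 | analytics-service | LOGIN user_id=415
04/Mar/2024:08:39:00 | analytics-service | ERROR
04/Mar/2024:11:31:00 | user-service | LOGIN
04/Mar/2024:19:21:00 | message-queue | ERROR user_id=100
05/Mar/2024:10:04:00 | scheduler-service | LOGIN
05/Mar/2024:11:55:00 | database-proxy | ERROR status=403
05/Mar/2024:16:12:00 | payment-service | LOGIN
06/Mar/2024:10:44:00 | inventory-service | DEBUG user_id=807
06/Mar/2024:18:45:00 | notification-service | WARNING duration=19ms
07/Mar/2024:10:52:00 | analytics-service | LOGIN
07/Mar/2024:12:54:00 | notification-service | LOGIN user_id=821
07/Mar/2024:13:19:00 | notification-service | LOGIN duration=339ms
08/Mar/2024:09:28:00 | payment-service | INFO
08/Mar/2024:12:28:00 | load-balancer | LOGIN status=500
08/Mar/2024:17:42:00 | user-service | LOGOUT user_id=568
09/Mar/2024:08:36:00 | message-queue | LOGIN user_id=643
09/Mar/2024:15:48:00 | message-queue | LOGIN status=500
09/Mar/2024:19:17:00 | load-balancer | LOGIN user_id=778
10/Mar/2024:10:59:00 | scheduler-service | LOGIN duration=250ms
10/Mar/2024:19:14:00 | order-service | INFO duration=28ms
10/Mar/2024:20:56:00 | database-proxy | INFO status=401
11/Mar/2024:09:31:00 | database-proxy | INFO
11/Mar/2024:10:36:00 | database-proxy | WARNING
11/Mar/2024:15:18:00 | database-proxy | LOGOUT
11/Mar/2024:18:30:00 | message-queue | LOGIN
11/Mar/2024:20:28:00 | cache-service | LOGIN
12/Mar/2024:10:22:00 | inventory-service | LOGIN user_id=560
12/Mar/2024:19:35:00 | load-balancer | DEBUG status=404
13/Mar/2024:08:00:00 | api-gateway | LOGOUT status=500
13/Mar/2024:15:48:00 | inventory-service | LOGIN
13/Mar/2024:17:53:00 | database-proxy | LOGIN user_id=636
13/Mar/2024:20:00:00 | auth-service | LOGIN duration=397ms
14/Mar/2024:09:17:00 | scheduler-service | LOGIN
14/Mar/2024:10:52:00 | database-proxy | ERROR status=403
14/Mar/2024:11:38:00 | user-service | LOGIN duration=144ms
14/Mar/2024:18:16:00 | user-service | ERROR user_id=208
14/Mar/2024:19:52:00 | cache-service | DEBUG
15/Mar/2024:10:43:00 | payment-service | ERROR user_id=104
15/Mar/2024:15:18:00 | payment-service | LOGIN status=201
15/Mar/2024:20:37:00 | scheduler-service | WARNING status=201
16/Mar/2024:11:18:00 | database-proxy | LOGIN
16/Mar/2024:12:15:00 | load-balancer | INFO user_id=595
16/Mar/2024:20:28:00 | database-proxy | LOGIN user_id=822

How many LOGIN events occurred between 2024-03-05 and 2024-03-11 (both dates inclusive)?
12

To filter by date range:

1. Date range: 2024-03-05 through 2024-03-11, both dates inclusive
2. Filter for LOGIN events whose date falls in this range
3. Count matching events: 12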